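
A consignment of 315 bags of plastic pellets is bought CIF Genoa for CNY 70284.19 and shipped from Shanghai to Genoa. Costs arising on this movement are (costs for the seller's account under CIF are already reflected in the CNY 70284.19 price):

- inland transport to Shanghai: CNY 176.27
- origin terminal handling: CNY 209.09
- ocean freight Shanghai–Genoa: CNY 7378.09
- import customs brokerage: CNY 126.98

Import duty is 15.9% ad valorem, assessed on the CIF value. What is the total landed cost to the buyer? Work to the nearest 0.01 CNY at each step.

CIF: the seller pays costs through ocean freight and marine insurance to the destination port.
Already in the invoice (seller's account under CIF): inland to port, origin terminal, freight — exclude.
The CIF price already equals the CIF value: 70284.19
Import duty = 70284.19 × 15.9% = 11175.19
Buyer bears: brokerage 126.98 + duty 11175.19 = 11302.17
Landed cost = invoice 70284.19 + 11302.17 = 81586.36

Total landed cost: CNY 81586.36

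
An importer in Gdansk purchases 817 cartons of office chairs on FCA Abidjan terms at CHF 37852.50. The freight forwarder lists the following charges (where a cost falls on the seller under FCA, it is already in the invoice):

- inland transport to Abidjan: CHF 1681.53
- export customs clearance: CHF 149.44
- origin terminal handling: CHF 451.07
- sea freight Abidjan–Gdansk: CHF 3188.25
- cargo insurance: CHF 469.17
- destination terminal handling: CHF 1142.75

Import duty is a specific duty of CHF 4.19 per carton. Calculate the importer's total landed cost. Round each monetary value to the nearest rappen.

Total landed cost: CHF 46526.97

FCA: the seller delivers export-cleared goods to the carrier; the buyer bears costs from that point.
Already in the invoice (seller's account under FCA): inland to port, export clearance — exclude.
CIF value = FCA price + origin terminal + freight + insurance = 37852.50 + 451.07 + 3188.25 + 469.17 = 41960.99
Import duty = 817 × 4.19 = 3423.23
Buyer bears: origin terminal 451.07 + freight 3188.25 + insurance 469.17 + destination terminal 1142.75 + duty 3423.23 = 8674.47
Landed cost = invoice 37852.50 + 8674.47 = 46526.97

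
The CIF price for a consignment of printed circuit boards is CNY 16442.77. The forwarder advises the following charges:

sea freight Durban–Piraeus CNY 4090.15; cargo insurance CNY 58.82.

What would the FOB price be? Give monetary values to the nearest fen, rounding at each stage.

From CIF to FOB, the seller no longer bears: freight, insurance.
FOB price = 16442.77 − 4090.15 − 58.82 = 12293.80

FOB price: CNY 12293.80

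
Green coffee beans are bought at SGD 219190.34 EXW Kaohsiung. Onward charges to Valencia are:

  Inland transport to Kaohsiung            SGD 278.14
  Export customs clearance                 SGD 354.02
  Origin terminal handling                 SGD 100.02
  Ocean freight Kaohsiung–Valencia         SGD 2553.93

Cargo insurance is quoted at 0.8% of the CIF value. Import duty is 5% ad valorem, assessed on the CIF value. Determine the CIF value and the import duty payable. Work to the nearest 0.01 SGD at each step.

Let C be the CIF value. C = EXW price + pre-shipment costs + freight + 0.8% × C
C − 0.8% × C = 219190.34 + 278.14 + 354.02 + 100.02 + 2553.93
0.992 × C = 222476.45
C = 222476.45 / 0.992 = 224270.61
Insurance premium = 0.8% × 224270.61 = 1794.16
Import duty = 224270.61 × 5% = 11213.53

CIF value: SGD 224270.61; import duty: SGD 11213.53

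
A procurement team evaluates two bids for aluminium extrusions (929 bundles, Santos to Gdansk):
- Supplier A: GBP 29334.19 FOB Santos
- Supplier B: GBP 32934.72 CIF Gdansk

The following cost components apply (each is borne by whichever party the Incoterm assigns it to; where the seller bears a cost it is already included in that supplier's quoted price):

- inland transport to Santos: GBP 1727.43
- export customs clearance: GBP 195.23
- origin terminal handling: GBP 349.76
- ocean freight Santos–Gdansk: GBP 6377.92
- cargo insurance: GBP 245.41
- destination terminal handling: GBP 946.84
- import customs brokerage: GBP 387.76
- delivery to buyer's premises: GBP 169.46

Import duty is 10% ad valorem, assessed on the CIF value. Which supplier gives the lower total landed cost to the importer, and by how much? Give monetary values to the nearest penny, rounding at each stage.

Supplier B is cheaper by GBP 3325.08

Supplier A (FOB):
CIF value = FOB price + freight + insurance = 29334.19 + 6377.92 + 245.41 = 35957.52
Import duty = 35957.52 × 10% = 3595.75
Buyer bears (A): 6377.92 + 245.41 + 946.84 + 387.76 + 169.46 = 8127.39
Landed cost (A) = invoice 29334.19 + 8127.39 + duty 3595.75 = 41057.33
Supplier B (CIF):
The CIF price already equals the CIF value: 32934.72
Import duty = 32934.72 × 10% = 3293.47
Buyer bears (B): 946.84 + 387.76 + 169.46 = 1504.06
Landed cost (B) = invoice 32934.72 + 1504.06 + duty 3293.47 = 37732.25
Difference = |41057.33 − 37732.25| = 3325.08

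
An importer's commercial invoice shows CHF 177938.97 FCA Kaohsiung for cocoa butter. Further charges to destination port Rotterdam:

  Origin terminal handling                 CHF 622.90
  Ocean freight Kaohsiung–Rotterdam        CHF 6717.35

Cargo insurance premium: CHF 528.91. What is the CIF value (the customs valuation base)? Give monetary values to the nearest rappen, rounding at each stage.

CIF value: CHF 185808.13

CIF = FCA price + pre-shipment costs + freight + insurance
CIF = 177938.97 + 622.90 + 6717.35 + 528.91 = 185808.13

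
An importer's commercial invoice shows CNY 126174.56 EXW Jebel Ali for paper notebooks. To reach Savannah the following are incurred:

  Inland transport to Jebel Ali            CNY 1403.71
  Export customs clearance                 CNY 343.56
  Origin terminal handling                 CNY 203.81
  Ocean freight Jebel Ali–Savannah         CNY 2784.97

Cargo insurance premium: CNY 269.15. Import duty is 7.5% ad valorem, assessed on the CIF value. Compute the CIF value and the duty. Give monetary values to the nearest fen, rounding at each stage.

CIF value: CNY 131179.76; import duty: CNY 9838.48

CIF = EXW price + pre-shipment costs + freight + insurance
CIF = 126174.56 + 1403.71 + 343.56 + 203.81 + 2784.97 + 269.15 = 131179.76
Import duty = 131179.76 × 7.5% = 9838.48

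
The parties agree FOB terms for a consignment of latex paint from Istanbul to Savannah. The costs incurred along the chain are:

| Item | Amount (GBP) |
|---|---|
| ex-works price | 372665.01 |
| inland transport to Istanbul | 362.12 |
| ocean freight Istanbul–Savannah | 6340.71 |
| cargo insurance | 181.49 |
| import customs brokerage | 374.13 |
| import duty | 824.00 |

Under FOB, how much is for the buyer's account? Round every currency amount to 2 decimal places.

FOB: the seller bears costs until goods are on board at the origin port; the buyer bears freight, insurance and all costs thereafter.
Seller's account: goods 372665.01 + inland to port 362.12 = 373027.13
Buyer's account: freight 6340.71 + insurance 181.49 + brokerage 374.13 + duty 824.00 = 7720.33

Buyer's account: GBP 7720.33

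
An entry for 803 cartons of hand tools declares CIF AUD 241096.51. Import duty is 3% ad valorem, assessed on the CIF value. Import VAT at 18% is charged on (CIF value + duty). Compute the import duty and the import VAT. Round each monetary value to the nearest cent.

Import duty = 241096.51 × 3% = 7232.90
VAT base = CIF + duty = 241096.51 + 7232.90 = 248329.41
Import VAT = 248329.41 × 18% = 44699.29

Import duty: AUD 7232.90; import VAT: AUD 44699.29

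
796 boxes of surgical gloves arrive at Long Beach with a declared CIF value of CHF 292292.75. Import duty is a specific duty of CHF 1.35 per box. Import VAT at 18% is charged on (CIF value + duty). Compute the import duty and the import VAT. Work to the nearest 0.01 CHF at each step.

Import duty = 796 × 1.35 = 1074.60
VAT base = CIF + duty = 292292.75 + 1074.60 = 293367.35
Import VAT = 293367.35 × 18% = 52806.12

Import duty: CHF 1074.60; import VAT: CHF 52806.12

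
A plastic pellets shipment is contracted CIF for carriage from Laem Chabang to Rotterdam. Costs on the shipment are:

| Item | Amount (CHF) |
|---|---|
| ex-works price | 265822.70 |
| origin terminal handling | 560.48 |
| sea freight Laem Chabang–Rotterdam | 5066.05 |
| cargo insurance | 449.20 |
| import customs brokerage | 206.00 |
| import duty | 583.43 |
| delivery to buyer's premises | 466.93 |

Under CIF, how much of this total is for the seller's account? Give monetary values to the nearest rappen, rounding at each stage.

Seller's account: CHF 271898.43

CIF: the seller pays costs through ocean freight and marine insurance to the destination port.
Seller's account: goods 265822.70 + origin terminal 560.48 + freight 5066.05 + insurance 449.20 = 271898.43
Buyer's account: brokerage 206.00 + duty 583.43 + delivery 466.93 = 1256.36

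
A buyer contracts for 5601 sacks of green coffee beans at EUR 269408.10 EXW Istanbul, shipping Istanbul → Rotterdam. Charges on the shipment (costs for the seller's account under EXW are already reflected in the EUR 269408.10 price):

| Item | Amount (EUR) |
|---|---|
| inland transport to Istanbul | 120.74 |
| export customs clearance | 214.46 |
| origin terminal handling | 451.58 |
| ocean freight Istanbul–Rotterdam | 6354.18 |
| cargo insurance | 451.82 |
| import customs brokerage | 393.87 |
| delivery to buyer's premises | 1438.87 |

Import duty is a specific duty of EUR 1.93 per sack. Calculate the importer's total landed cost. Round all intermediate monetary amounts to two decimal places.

Total landed cost: EUR 289643.55

EXW: the seller makes goods available at their premises; the buyer bears all onward costs.
CIF value = EXW price + inland to port + export clearance + origin terminal + freight + insurance = 269408.10 + 120.74 + 214.46 + 451.58 + 6354.18 + 451.82 = 277000.88
Import duty = 5601 × 1.93 = 10809.93
Buyer bears: inland to port 120.74 + export clearance 214.46 + origin terminal 451.58 + freight 6354.18 + insurance 451.82 + brokerage 393.87 + delivery 1438.87 + duty 10809.93 = 20235.45
Landed cost = invoice 269408.10 + 20235.45 = 289643.55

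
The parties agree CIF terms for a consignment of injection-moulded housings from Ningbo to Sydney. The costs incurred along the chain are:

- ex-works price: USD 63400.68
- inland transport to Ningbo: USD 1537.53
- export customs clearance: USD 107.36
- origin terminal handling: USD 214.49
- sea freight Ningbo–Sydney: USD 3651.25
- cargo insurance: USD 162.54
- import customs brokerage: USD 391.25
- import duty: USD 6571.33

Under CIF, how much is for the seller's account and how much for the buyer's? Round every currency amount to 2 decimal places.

CIF: the seller pays costs through ocean freight and marine insurance to the destination port.
Seller's account: goods 63400.68 + inland to port 1537.53 + export clearance 107.36 + origin terminal 214.49 + freight 3651.25 + insurance 162.54 = 69073.85
Buyer's account: brokerage 391.25 + duty 6571.33 = 6962.58

Seller: USD 69073.85; buyer: USD 6962.58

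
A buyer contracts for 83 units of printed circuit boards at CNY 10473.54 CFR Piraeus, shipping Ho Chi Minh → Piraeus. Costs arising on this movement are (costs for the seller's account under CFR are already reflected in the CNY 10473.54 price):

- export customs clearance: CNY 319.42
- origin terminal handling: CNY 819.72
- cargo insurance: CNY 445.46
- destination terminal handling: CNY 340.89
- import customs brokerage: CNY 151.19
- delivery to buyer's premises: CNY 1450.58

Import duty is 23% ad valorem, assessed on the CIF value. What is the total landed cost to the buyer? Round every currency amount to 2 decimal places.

Total landed cost: CNY 15373.03

CFR: the seller pays costs through ocean freight to the destination port, but not insurance.
Already in the invoice (seller's account under CFR): export clearance, origin terminal — exclude.
CIF value = CFR price + insurance = 10473.54 + 445.46 = 10919.00
Import duty = 10919.00 × 23% = 2511.37
Buyer bears: insurance 445.46 + destination terminal 340.89 + brokerage 151.19 + delivery 1450.58 + duty 2511.37 = 4899.49
Landed cost = invoice 10473.54 + 4899.49 = 15373.03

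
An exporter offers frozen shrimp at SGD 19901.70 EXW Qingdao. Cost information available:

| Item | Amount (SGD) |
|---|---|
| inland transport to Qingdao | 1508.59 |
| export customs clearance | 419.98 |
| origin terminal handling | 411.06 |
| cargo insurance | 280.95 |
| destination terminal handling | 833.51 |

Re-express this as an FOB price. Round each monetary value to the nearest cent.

Not relevant to the conversion: insurance, destination terminal — on the buyer under both terms; not part of either seller's price.
From EXW to FOB, the seller additionally bears: inland to port, export clearance, origin terminal.
FOB price = 19901.70 + 1508.59 + 419.98 + 411.06 = 22241.33

FOB price: SGD 22241.33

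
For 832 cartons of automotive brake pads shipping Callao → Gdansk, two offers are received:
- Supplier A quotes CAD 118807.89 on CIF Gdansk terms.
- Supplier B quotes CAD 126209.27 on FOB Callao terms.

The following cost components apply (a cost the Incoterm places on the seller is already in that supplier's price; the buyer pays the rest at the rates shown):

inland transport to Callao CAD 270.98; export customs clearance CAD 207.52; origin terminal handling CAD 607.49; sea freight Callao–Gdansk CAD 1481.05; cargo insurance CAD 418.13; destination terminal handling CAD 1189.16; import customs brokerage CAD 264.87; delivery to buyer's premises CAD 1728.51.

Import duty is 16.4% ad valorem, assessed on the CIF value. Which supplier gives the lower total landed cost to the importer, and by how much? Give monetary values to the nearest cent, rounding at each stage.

Supplier A (CIF):
The CIF price already equals the CIF value: 118807.89
Import duty = 118807.89 × 16.4% = 19484.49
Buyer bears (A): 1189.16 + 264.87 + 1728.51 = 3182.54
Landed cost (A) = invoice 118807.89 + 3182.54 + duty 19484.49 = 141474.92
Supplier B (FOB):
CIF value = FOB price + freight + insurance = 126209.27 + 1481.05 + 418.13 = 128108.45
Import duty = 128108.45 × 16.4% = 21009.79
Buyer bears (B): 1481.05 + 418.13 + 1189.16 + 264.87 + 1728.51 = 5081.72
Landed cost (B) = invoice 126209.27 + 5081.72 + duty 21009.79 = 152300.78
Difference = |141474.92 − 152300.78| = 10825.86

Supplier A is cheaper by CAD 10825.86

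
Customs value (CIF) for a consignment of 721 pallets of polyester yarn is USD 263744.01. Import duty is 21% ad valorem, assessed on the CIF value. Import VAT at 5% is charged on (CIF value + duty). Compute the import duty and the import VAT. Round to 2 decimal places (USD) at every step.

Import duty: USD 55386.24; import VAT: USD 15956.51

Import duty = 263744.01 × 21% = 55386.24
VAT base = CIF + duty = 263744.01 + 55386.24 = 319130.25
Import VAT = 319130.25 × 5% = 15956.51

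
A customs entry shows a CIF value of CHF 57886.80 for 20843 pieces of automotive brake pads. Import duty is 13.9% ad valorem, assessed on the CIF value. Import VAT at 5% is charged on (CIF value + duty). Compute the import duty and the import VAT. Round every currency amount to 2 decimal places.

Import duty = 57886.80 × 13.9% = 8046.27
VAT base = CIF + duty = 57886.80 + 8046.27 = 65933.07
Import VAT = 65933.07 × 5% = 3296.65

Import duty: CHF 8046.27; import VAT: CHF 3296.65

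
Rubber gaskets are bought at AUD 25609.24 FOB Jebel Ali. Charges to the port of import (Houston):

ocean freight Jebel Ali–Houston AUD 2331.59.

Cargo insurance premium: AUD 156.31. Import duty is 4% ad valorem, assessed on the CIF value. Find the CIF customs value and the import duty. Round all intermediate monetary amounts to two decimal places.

CIF = FOB price + freight + insurance
CIF = 25609.24 + 2331.59 + 156.31 = 28097.14
Import duty = 28097.14 × 4% = 1123.89

CIF value: AUD 28097.14; import duty: AUD 1123.89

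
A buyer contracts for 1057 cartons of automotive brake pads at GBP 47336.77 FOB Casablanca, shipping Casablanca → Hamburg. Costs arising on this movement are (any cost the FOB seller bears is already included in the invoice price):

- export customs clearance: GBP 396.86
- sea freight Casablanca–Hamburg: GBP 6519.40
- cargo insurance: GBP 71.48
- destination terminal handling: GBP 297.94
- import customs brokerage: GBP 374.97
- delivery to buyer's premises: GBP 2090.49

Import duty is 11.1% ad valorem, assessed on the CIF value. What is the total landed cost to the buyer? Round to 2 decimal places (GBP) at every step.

Total landed cost: GBP 62677.02

FOB: the seller bears costs until goods are on board at the origin port; the buyer bears freight, insurance and all costs thereafter.
Already in the invoice (seller's account under FOB): export clearance — exclude.
CIF value = FOB price + freight + insurance = 47336.77 + 6519.40 + 71.48 = 53927.65
Import duty = 53927.65 × 11.1% = 5985.97
Buyer bears: freight 6519.40 + insurance 71.48 + destination terminal 297.94 + brokerage 374.97 + delivery 2090.49 + duty 5985.97 = 15340.25
Landed cost = invoice 47336.77 + 15340.25 = 62677.02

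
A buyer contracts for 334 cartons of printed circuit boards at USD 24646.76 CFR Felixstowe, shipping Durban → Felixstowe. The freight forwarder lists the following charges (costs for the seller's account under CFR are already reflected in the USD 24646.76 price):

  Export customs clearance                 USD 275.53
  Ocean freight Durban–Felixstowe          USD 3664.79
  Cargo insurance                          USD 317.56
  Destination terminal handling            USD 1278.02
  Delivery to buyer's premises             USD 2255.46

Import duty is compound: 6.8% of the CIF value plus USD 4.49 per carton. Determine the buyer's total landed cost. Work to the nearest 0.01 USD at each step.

CFR: the seller pays costs through ocean freight to the destination port, but not insurance.
Already in the invoice (seller's account under CFR): export clearance, freight — exclude.
CIF value = CFR price + insurance = 24646.76 + 317.56 = 24964.32
Ad valorem component: 24964.32 × 6.8% = 1697.57
Specific component: 334 × 4.49 = 1499.66
Import duty = 1697.57 + 1499.66 = 3197.23
Buyer bears: insurance 317.56 + destination terminal 1278.02 + delivery 2255.46 + duty 3197.23 = 7048.27
Landed cost = invoice 24646.76 + 7048.27 = 31695.03

Total landed cost: USD 31695.03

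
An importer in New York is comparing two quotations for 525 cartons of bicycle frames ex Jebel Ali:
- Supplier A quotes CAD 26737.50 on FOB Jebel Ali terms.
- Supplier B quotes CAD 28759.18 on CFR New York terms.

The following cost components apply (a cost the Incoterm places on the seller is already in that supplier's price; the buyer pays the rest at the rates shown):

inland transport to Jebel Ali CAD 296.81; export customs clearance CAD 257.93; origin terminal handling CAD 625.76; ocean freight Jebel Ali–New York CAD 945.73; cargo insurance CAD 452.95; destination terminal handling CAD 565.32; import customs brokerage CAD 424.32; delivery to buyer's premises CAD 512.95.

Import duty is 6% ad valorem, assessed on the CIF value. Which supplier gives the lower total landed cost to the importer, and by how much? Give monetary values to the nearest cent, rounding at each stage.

Supplier A is cheaper by CAD 1140.51

Supplier A (FOB):
CIF value = FOB price + freight + insurance = 26737.50 + 945.73 + 452.95 = 28136.18
Import duty = 28136.18 × 6% = 1688.17
Buyer bears (A): 945.73 + 452.95 + 565.32 + 424.32 + 512.95 = 2901.27
Landed cost (A) = invoice 26737.50 + 2901.27 + duty 1688.17 = 31326.94
Supplier B (CFR):
CIF value = CFR price + insurance = 28759.18 + 452.95 = 29212.13
Import duty = 29212.13 × 6% = 1752.73
Buyer bears (B): 452.95 + 565.32 + 424.32 + 512.95 = 1955.54
Landed cost (B) = invoice 28759.18 + 1955.54 + duty 1752.73 = 32467.45
Difference = |31326.94 − 32467.45| = 1140.51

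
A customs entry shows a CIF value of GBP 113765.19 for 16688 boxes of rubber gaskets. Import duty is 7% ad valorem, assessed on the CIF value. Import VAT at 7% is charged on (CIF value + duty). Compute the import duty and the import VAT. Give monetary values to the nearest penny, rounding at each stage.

Import duty: GBP 7963.56; import VAT: GBP 8521.01

Import duty = 113765.19 × 7% = 7963.56
VAT base = CIF + duty = 113765.19 + 7963.56 = 121728.75
Import VAT = 121728.75 × 7% = 8521.01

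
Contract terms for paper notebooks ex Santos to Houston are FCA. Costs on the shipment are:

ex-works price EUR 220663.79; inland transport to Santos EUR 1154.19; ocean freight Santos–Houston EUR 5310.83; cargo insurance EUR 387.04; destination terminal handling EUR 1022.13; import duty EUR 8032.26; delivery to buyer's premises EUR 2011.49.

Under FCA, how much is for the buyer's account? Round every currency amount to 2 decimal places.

FCA: the seller delivers export-cleared goods to the carrier; the buyer bears costs from that point.
Seller's account: goods 220663.79 + inland to port 1154.19 = 221817.98
Buyer's account: freight 5310.83 + insurance 387.04 + destination terminal 1022.13 + duty 8032.26 + delivery 2011.49 = 16763.75

Buyer's account: EUR 16763.75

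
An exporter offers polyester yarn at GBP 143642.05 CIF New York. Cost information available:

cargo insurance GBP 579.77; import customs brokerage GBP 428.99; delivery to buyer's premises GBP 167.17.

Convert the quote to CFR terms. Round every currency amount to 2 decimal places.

CFR price: GBP 143062.28

Not relevant to the conversion: brokerage, delivery — on the buyer under both terms; not part of either seller's price.
From CIF to CFR, the seller no longer bears: insurance.
CFR price = 143642.05 − 579.77 = 143062.28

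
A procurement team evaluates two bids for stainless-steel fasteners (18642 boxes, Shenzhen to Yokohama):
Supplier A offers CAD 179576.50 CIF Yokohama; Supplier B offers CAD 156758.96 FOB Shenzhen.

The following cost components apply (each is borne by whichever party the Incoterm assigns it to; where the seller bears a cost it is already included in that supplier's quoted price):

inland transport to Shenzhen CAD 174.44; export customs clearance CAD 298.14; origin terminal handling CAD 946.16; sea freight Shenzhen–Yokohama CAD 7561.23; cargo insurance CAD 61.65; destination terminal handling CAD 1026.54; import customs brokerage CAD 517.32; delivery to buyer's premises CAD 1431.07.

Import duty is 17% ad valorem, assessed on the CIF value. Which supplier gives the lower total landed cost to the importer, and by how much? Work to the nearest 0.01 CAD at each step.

Supplier B is cheaper by CAD 17777.76

Supplier A (CIF):
The CIF price already equals the CIF value: 179576.50
Import duty = 179576.50 × 17% = 30528.01
Buyer bears (A): 1026.54 + 517.32 + 1431.07 = 2974.93
Landed cost (A) = invoice 179576.50 + 2974.93 + duty 30528.01 = 213079.44
Supplier B (FOB):
CIF value = FOB price + freight + insurance = 156758.96 + 7561.23 + 61.65 = 164381.84
Import duty = 164381.84 × 17% = 27944.91
Buyer bears (B): 7561.23 + 61.65 + 1026.54 + 517.32 + 1431.07 = 10597.81
Landed cost (B) = invoice 156758.96 + 10597.81 + duty 27944.91 = 195301.68
Difference = |213079.44 − 195301.68| = 17777.76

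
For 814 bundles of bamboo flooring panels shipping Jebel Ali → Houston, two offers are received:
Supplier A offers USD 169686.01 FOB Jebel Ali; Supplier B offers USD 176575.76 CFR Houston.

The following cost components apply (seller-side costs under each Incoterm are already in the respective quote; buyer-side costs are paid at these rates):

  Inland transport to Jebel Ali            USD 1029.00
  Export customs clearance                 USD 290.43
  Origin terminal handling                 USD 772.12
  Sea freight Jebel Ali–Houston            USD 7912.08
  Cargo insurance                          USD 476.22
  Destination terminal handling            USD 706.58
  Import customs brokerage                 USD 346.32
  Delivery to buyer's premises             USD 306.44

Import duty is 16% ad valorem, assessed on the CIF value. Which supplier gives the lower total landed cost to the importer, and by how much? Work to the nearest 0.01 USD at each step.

Supplier A (FOB):
CIF value = FOB price + freight + insurance = 169686.01 + 7912.08 + 476.22 = 178074.31
Import duty = 178074.31 × 16% = 28491.89
Buyer bears (A): 7912.08 + 476.22 + 706.58 + 346.32 + 306.44 = 9747.64
Landed cost (A) = invoice 169686.01 + 9747.64 + duty 28491.89 = 207925.54
Supplier B (CFR):
CIF value = CFR price + insurance = 176575.76 + 476.22 = 177051.98
Import duty = 177051.98 × 16% = 28328.32
Buyer bears (B): 476.22 + 706.58 + 346.32 + 306.44 = 1835.56
Landed cost (B) = invoice 176575.76 + 1835.56 + duty 28328.32 = 206739.64
Difference = |207925.54 − 206739.64| = 1185.90

Supplier B is cheaper by USD 1185.90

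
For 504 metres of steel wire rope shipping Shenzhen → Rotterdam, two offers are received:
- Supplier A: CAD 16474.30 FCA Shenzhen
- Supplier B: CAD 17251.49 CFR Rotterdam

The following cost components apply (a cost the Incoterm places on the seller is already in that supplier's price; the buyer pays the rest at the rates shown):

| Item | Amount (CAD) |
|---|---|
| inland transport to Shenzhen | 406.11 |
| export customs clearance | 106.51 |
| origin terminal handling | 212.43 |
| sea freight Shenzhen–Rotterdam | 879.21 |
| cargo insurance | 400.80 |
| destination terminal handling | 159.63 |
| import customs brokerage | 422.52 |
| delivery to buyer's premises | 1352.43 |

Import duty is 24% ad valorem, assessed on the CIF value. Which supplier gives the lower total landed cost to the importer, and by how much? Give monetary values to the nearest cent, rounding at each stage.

Supplier A (FCA):
CIF value = FCA price + origin terminal + freight + insurance = 16474.30 + 212.43 + 879.21 + 400.80 = 17966.74
Import duty = 17966.74 × 24% = 4312.02
Buyer bears (A): 212.43 + 879.21 + 400.80 + 159.63 + 422.52 + 1352.43 = 3427.02
Landed cost (A) = invoice 16474.30 + 3427.02 + duty 4312.02 = 24213.34
Supplier B (CFR):
CIF value = CFR price + insurance = 17251.49 + 400.80 = 17652.29
Import duty = 17652.29 × 24% = 4236.55
Buyer bears (B): 400.80 + 159.63 + 422.52 + 1352.43 = 2335.38
Landed cost (B) = invoice 17251.49 + 2335.38 + duty 4236.55 = 23823.42
Difference = |24213.34 − 23823.42| = 389.92

Supplier B is cheaper by CAD 389.92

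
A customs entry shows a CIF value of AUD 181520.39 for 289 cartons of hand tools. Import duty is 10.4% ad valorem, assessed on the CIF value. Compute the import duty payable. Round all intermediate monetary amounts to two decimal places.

Import duty: AUD 18878.12

Import duty = 181520.39 × 10.4% = 18878.12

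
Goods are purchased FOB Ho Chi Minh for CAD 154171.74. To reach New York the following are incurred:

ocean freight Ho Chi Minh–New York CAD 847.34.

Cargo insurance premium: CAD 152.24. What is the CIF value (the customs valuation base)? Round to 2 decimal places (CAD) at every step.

CIF = FOB price + freight + insurance
CIF = 154171.74 + 847.34 + 152.24 = 155171.32

CIF value: CAD 155171.32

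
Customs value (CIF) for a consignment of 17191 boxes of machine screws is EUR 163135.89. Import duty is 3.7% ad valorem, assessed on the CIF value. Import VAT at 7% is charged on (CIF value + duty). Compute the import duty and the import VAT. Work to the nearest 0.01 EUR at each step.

Import duty: EUR 6036.03; import VAT: EUR 11842.03

Import duty = 163135.89 × 3.7% = 6036.03
VAT base = CIF + duty = 163135.89 + 6036.03 = 169171.92
Import VAT = 169171.92 × 7% = 11842.03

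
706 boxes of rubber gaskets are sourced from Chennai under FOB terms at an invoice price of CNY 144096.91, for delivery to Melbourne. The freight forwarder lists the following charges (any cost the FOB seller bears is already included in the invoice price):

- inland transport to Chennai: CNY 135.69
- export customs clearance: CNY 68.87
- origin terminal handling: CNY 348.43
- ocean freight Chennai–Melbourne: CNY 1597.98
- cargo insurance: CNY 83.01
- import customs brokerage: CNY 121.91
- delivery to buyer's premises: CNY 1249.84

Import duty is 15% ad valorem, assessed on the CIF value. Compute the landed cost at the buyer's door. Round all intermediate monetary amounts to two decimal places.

FOB: the seller bears costs until goods are on board at the origin port; the buyer bears freight, insurance and all costs thereafter.
Already in the invoice (seller's account under FOB): inland to port, export clearance, origin terminal — exclude.
CIF value = FOB price + freight + insurance = 144096.91 + 1597.98 + 83.01 = 145777.90
Import duty = 145777.90 × 15% = 21866.69
Buyer bears: freight 1597.98 + insurance 83.01 + brokerage 121.91 + delivery 1249.84 + duty 21866.69 = 24919.43
Landed cost = invoice 144096.91 + 24919.43 = 169016.34

Total landed cost: CNY 169016.34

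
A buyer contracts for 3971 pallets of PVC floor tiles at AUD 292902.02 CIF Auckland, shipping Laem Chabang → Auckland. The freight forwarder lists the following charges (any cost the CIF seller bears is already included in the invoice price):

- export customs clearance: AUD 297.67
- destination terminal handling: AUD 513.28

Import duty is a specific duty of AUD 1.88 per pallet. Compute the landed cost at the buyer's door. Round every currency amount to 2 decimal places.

CIF: the seller pays costs through ocean freight and marine insurance to the destination port.
Already in the invoice (seller's account under CIF): export clearance — exclude.
The CIF price already equals the CIF value: 292902.02
Import duty = 3971 × 1.88 = 7465.48
Buyer bears: destination terminal 513.28 + duty 7465.48 = 7978.76
Landed cost = invoice 292902.02 + 7978.76 = 300880.78

Total landed cost: AUD 300880.78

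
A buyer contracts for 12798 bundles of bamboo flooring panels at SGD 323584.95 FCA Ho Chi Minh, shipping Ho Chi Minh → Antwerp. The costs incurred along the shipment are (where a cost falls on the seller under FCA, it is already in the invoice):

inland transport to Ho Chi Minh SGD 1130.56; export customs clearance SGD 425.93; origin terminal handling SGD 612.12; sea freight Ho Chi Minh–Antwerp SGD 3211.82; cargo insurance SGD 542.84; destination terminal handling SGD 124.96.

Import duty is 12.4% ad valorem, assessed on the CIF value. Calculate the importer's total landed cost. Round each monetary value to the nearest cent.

Total landed cost: SGD 368742.70

FCA: the seller delivers export-cleared goods to the carrier; the buyer bears costs from that point.
Already in the invoice (seller's account under FCA): inland to port, export clearance — exclude.
CIF value = FCA price + origin terminal + freight + insurance = 323584.95 + 612.12 + 3211.82 + 542.84 = 327951.73
Import duty = 327951.73 × 12.4% = 40666.01
Buyer bears: origin terminal 612.12 + freight 3211.82 + insurance 542.84 + destination terminal 124.96 + duty 40666.01 = 45157.75
Landed cost = invoice 323584.95 + 45157.75 = 368742.70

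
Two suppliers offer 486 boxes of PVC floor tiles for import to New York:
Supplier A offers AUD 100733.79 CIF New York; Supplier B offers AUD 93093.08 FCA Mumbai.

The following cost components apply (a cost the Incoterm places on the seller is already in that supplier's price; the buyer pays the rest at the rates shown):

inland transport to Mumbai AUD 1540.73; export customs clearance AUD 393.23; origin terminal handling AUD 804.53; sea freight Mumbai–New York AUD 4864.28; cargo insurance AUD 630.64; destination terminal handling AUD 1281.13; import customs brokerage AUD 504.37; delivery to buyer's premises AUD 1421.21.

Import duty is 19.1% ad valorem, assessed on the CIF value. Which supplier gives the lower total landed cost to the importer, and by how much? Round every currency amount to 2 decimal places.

Supplier B is cheaper by AUD 1597.44

Supplier A (CIF):
The CIF price already equals the CIF value: 100733.79
Import duty = 100733.79 × 19.1% = 19240.15
Buyer bears (A): 1281.13 + 504.37 + 1421.21 = 3206.71
Landed cost (A) = invoice 100733.79 + 3206.71 + duty 19240.15 = 123180.65
Supplier B (FCA):
CIF value = FCA price + origin terminal + freight + insurance = 93093.08 + 804.53 + 4864.28 + 630.64 = 99392.53
Import duty = 99392.53 × 19.1% = 18983.97
Buyer bears (B): 804.53 + 4864.28 + 630.64 + 1281.13 + 504.37 + 1421.21 = 9506.16
Landed cost (B) = invoice 93093.08 + 9506.16 + duty 18983.97 = 121583.21
Difference = |123180.65 − 121583.21| = 1597.44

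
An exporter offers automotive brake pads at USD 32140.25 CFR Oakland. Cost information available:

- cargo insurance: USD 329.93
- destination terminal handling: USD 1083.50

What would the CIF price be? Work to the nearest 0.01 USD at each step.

Not relevant to the conversion: destination terminal — on the buyer under both terms; not part of either seller's price.
From CFR to CIF, the seller additionally bears: insurance.
CIF price = 32140.25 + 329.93 = 32470.18

CIF price: USD 32470.18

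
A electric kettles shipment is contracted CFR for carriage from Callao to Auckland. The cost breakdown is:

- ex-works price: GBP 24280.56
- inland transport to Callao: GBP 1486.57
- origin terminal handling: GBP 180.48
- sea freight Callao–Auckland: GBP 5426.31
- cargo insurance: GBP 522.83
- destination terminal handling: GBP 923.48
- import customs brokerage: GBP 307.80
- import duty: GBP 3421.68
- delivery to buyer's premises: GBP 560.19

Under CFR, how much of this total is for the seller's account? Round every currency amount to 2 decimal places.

CFR: the seller pays costs through ocean freight to the destination port, but not insurance.
Seller's account: goods 24280.56 + inland to port 1486.57 + origin terminal 180.48 + freight 5426.31 = 31373.92
Buyer's account: insurance 522.83 + destination terminal 923.48 + brokerage 307.80 + duty 3421.68 + delivery 560.19 = 5735.98

Seller's account: GBP 31373.92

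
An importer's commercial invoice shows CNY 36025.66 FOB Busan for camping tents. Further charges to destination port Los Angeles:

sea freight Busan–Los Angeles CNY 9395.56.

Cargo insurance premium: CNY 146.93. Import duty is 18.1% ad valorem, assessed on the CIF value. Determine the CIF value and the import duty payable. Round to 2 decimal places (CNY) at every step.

CIF = FOB price + freight + insurance
CIF = 36025.66 + 9395.56 + 146.93 = 45568.15
Import duty = 45568.15 × 18.1% = 8247.84

CIF value: CNY 45568.15; import duty: CNY 8247.84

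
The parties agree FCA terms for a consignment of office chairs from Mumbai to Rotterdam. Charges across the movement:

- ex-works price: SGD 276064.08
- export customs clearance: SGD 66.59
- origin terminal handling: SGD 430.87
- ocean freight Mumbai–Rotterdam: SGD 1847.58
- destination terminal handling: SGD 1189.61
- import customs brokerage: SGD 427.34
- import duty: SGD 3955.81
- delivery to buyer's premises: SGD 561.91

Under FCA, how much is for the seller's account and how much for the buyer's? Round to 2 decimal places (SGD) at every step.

Seller: SGD 276130.67; buyer: SGD 8413.12

FCA: the seller delivers export-cleared goods to the carrier; the buyer bears costs from that point.
Seller's account: goods 276064.08 + export clearance 66.59 = 276130.67
Buyer's account: origin terminal 430.87 + freight 1847.58 + destination terminal 1189.61 + brokerage 427.34 + duty 3955.81 + delivery 561.91 = 8413.12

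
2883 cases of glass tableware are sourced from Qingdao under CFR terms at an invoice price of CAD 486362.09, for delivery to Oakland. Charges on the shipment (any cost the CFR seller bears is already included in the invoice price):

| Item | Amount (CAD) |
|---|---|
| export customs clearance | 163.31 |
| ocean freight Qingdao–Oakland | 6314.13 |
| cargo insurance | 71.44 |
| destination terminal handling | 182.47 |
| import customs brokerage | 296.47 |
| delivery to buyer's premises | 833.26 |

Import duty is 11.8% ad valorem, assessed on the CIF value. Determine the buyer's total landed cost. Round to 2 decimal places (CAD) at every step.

Total landed cost: CAD 545144.89

CFR: the seller pays costs through ocean freight to the destination port, but not insurance.
Already in the invoice (seller's account under CFR): export clearance, freight — exclude.
CIF value = CFR price + insurance = 486362.09 + 71.44 = 486433.53
Import duty = 486433.53 × 11.8% = 57399.16
Buyer bears: insurance 71.44 + destination terminal 182.47 + brokerage 296.47 + delivery 833.26 + duty 57399.16 = 58782.80
Landed cost = invoice 486362.09 + 58782.80 = 545144.89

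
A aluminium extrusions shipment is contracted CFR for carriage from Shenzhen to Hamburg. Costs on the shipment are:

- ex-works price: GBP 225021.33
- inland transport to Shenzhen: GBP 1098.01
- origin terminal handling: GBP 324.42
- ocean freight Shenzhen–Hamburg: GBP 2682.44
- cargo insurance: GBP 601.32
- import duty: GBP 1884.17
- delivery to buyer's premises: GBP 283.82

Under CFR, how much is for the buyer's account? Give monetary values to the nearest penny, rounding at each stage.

Buyer's account: GBP 2769.31

CFR: the seller pays costs through ocean freight to the destination port, but not insurance.
Seller's account: goods 225021.33 + inland to port 1098.01 + origin terminal 324.42 + freight 2682.44 = 229126.20
Buyer's account: insurance 601.32 + duty 1884.17 + delivery 283.82 = 2769.31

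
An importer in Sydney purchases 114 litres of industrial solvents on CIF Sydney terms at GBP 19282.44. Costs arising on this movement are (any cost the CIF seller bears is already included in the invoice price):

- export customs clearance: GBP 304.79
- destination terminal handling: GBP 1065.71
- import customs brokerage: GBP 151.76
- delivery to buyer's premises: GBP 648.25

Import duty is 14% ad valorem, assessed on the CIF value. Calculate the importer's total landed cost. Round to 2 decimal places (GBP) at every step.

Total landed cost: GBP 23847.70

CIF: the seller pays costs through ocean freight and marine insurance to the destination port.
Already in the invoice (seller's account under CIF): export clearance — exclude.
The CIF price already equals the CIF value: 19282.44
Import duty = 19282.44 × 14% = 2699.54
Buyer bears: destination terminal 1065.71 + brokerage 151.76 + delivery 648.25 + duty 2699.54 = 4565.26
Landed cost = invoice 19282.44 + 4565.26 = 23847.70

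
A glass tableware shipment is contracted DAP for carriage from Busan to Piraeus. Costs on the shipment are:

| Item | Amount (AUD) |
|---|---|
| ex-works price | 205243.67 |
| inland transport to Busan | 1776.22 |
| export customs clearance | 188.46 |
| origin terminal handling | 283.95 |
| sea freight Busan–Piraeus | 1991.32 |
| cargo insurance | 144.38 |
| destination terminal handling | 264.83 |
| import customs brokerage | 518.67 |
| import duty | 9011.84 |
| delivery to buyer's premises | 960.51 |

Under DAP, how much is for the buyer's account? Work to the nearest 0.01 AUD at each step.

DAP: the seller bears all costs to the named destination except import duty and clearance.
Seller's account: goods 205243.67 + inland to port 1776.22 + export clearance 188.46 + origin terminal 283.95 + freight 1991.32 + insurance 144.38 + destination terminal 264.83 + delivery 960.51 = 210853.34
Buyer's account: brokerage 518.67 + duty 9011.84 = 9530.51

Buyer's account: AUD 9530.51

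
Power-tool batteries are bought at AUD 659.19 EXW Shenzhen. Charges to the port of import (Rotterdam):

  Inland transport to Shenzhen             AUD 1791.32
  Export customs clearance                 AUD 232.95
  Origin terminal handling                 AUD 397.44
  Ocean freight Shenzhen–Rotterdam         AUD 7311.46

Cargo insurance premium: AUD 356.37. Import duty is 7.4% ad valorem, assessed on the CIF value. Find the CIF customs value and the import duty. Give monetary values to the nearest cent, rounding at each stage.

CIF value: AUD 10748.73; import duty: AUD 795.41

CIF = EXW price + pre-shipment costs + freight + insurance
CIF = 659.19 + 1791.32 + 232.95 + 397.44 + 7311.46 + 356.37 = 10748.73
Import duty = 10748.73 × 7.4% = 795.41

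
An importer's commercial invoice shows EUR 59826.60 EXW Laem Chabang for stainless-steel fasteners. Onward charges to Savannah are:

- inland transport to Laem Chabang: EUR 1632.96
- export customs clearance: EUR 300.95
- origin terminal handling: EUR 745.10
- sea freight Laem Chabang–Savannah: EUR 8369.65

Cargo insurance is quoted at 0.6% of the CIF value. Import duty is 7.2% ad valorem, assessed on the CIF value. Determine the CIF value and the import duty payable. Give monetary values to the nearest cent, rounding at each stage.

CIF value: EUR 71303.08; import duty: EUR 5133.82

Let C be the CIF value. C = EXW price + pre-shipment costs + freight + 0.6% × C
C − 0.6% × C = 59826.60 + 1632.96 + 300.95 + 745.10 + 8369.65
0.994 × C = 70875.26
C = 70875.26 / 0.994 = 71303.08
Insurance premium = 0.6% × 71303.08 = 427.82
Import duty = 71303.08 × 7.2% = 5133.82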